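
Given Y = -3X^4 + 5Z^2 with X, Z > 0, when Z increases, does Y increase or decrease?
Y increases

Taking the partial derivative:
∂Y/∂Z = 10Z

∂Y/∂Z = 10Z > 0 (assuming positive values)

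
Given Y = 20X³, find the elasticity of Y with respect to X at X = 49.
Elasticity = 3

Elasticity = (dY/dX) · (X/Y)

dY/dX = 60·X²
At X = 49: dY/dX = 144060, Y = 2352980

Elasticity = 144060 · (49 / 2352980) = 3

Interpretation: for a small percentage change in X, the percentage change in Y is approximately 3.00 times as large.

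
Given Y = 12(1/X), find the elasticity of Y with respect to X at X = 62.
Elasticity = -1

Elasticity = (dY/dX) · (X/Y)

dY/dX = -12/X²
At X = 62: dY/dX = -3/961, Y = 6/31

Elasticity = (-3/961) · (62 / (6/31)) = -1

Interpretation: for a small percentage change in X, the percentage change in Y is approximately -1.00 times as large.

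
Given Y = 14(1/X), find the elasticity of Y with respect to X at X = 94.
Elasticity = -1

Elasticity = (dY/dX) · (X/Y)

dY/dX = -14/X²
At X = 94: dY/dX = -7/4418, Y = 7/47

Elasticity = (-7/4418) · (94 / (7/47)) = -1

Interpretation: for a small percentage change in X, the percentage change in Y is approximately -1.00 times as large.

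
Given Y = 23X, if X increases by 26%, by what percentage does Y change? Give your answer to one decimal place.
26.0%

For Y = 23X:
If X → X(1 + 0.26)
Then Y → Y · (1 + 0.26)^1
     = Y · 1.2600

Percentage change = ((1 + 0.26)^1 − 1) × 100% = 26.0%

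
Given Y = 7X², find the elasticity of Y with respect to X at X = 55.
Elasticity = 2

Elasticity = (dY/dX) · (X/Y)

dY/dX = 14·X
At X = 55: dY/dX = 770, Y = 21175

Elasticity = 770 · (55 / 21175) = 2

Interpretation: for a small percentage change in X, the percentage change in Y is approximately 2.00 times as large.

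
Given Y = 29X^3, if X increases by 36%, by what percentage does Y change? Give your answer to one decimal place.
151.5%

For Y = 29X^3:
If X → X(1 + 0.36)
Then Y → Y · (1 + 0.36)^3
     ≈ Y · 2.5155

Percentage change = ((1 + 0.36)^3 − 1) × 100% ≈ 151.5%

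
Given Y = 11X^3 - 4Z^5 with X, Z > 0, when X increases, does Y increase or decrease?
Y increases

Taking the partial derivative:
∂Y/∂X = 33X^2

∂Y/∂X = 33X^2 > 0 (assuming positive values)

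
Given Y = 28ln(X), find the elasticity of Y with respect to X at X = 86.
Elasticity = 1/ln(86) ≈ 0.2245

Elasticity = (dY/dX) · (X/Y)

dY/dX = 28/X
At X = 86: dY/dX = 14/43, Y = 28·ln(86)

Elasticity = (14/43) · (86 / (28·ln(86))) = 1/ln(86) ≈ 0.2245

Interpretation: for a small percentage change in X, the percentage change in Y is approximately 0.22 times as large.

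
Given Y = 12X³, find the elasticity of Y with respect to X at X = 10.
Elasticity = 3

Elasticity = (dY/dX) · (X/Y)

dY/dX = 36·X²
At X = 10: dY/dX = 3600, Y = 12000

Elasticity = 3600 · (10 / 12000) = 3

Interpretation: for a small percentage change in X, the percentage change in Y is approximately 3.00 times as large.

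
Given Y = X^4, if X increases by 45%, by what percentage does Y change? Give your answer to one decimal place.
342.1%

For Y = X^4:
If X → X(1 + 0.45)
Then Y → Y · (1 + 0.45)^4
     ≈ Y · 4.4205

Percentage change = ((1 + 0.45)^4 − 1) × 100% ≈ 342.1%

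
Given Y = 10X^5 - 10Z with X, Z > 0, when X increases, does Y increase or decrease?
Y increases

Taking the partial derivative:
∂Y/∂X = 50X^4

∂Y/∂X = 50X^4 > 0 (assuming positive values)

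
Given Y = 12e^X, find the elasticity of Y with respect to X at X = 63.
Elasticity = 63

Elasticity = (dY/dX) · (X/Y)

dY/dX = 12·e^X
At X = 63: dY/dX = 12·e^63, Y = 12·e^63

Elasticity = (12·e^63) · (63 / (12·e^63)) = 63

Interpretation: for a small percentage change in X, the percentage change in Y is approximately 63.00 times as large.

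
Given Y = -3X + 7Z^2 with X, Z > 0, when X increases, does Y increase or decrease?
Y decreases

Taking the partial derivative:
∂Y/∂X = -3

∂Y/∂X = -3 < 0 (assuming positive values)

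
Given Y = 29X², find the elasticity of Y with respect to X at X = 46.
Elasticity = 2

Elasticity = (dY/dX) · (X/Y)

dY/dX = 58·X
At X = 46: dY/dX = 2668, Y = 61364

Elasticity = 2668 · (46 / 61364) = 2

Interpretation: for a small percentage change in X, the percentage change in Y is approximately 2.00 times as large.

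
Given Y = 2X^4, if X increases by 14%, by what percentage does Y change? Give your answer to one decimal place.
68.9%

For Y = 2X^4:
If X → X(1 + 0.14)
Then Y → Y · (1 + 0.14)^4
     ≈ Y · 1.6890

Percentage change = ((1 + 0.14)^4 − 1) × 100% ≈ 68.9%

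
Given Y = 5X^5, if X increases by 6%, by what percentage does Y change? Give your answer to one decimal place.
33.8%

For Y = 5X^5:
If X → X(1 + 0.06)
Then Y → Y · (1 + 0.06)^5
     ≈ Y · 1.3382

Percentage change = ((1 + 0.06)^5 − 1) × 100% ≈ 33.8%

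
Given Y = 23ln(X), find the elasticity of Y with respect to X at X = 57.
Elasticity = 1/ln(57) ≈ 0.2473

Elasticity = (dY/dX) · (X/Y)

dY/dX = 23/X
At X = 57: dY/dX = 23/57, Y = 23·ln(57)

Elasticity = (23/57) · (57 / (23·ln(57))) = 1/ln(57) ≈ 0.2473

Interpretation: for a small percentage change in X, the percentage change in Y is approximately 0.25 times as large.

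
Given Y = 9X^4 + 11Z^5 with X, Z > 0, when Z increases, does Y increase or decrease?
Y increases

Taking the partial derivative:
∂Y/∂Z = 55Z^4

∂Y/∂Z = 55Z^4 > 0 (assuming positive values)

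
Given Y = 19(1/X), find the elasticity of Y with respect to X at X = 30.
Elasticity = -1

Elasticity = (dY/dX) · (X/Y)

dY/dX = -19/X²
At X = 30: dY/dX = -19/900, Y = 19/30

Elasticity = (-19/900) · (30 / (19/30)) = -1

Interpretation: for a small percentage change in X, the percentage change in Y is approximately -1.00 times as large.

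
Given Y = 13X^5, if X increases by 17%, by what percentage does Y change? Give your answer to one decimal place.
119.2%

For Y = 13X^5:
If X → X(1 + 0.17)
Then Y → Y · (1 + 0.17)^5
     ≈ Y · 2.1924

Percentage change = ((1 + 0.17)^5 − 1) × 100% ≈ 119.2%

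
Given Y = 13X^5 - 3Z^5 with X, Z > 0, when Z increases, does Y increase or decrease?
Y decreases

Taking the partial derivative:
∂Y/∂Z = -15Z^4

∂Y/∂Z = -15Z^4 < 0 (assuming positive values)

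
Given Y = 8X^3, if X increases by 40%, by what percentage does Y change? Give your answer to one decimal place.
174.4%

For Y = 8X^3:
If X → X(1 + 0.4)
Then Y → Y · (1 + 0.4)^3
     = Y · 2.7440

Percentage change = ((1 + 0.4)^3 − 1) × 100% = 174.4%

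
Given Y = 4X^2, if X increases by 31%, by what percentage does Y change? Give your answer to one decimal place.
71.6%

For Y = 4X^2:
If X → X(1 + 0.31)
Then Y → Y · (1 + 0.31)^2
     = Y · 1.7161

Percentage change = ((1 + 0.31)^2 − 1) × 100% ≈ 71.6%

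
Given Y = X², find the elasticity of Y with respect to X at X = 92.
Elasticity = 2

Elasticity = (dY/dX) · (X/Y)

dY/dX = 2·X
At X = 92: dY/dX = 184, Y = 8464

Elasticity = 184 · (92 / 8464) = 2

Interpretation: for a small percentage change in X, the percentage change in Y is approximately 2.00 times as large.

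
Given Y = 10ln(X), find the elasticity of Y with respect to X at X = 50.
Elasticity = 1/ln(50) ≈ 0.2556

Elasticity = (dY/dX) · (X/Y)

dY/dX = 10/X
At X = 50: dY/dX = 1/5, Y = 10·ln(50)

Elasticity = (1/5) · (50 / (10·ln(50))) = 1/ln(50) ≈ 0.2556

Interpretation: for a small percentage change in X, the percentage change in Y is approximately 0.26 times as large.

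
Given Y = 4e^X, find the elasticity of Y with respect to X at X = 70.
Elasticity = 70

Elasticity = (dY/dX) · (X/Y)

dY/dX = 4·e^X
At X = 70: dY/dX = 4·e^70, Y = 4·e^70

Elasticity = (4·e^70) · (70 / (4·e^70)) = 70

Interpretation: for a small percentage change in X, the percentage change in Y is approximately 70.00 times as large.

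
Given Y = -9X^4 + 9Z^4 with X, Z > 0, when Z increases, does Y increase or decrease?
Y increases

Taking the partial derivative:
∂Y/∂Z = 36Z^3

∂Y/∂Z = 36Z^3 > 0 (assuming positive values)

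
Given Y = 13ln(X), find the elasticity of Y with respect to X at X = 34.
Elasticity = 1/ln(34) ≈ 0.2836

Elasticity = (dY/dX) · (X/Y)

dY/dX = 13/X
At X = 34: dY/dX = 13/34, Y = 13·ln(34)

Elasticity = (13/34) · (34 / (13·ln(34))) = 1/ln(34) ≈ 0.2836

Interpretation: for a small percentage change in X, the percentage change in Y is approximately 0.28 times as large.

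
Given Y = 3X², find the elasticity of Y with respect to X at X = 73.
Elasticity = 2

Elasticity = (dY/dX) · (X/Y)

dY/dX = 6·X
At X = 73: dY/dX = 438, Y = 15987

Elasticity = 438 · (73 / 15987) = 2

Interpretation: for a small percentage change in X, the percentage change in Y is approximately 2.00 times as large.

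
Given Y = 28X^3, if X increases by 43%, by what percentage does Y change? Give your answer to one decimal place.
192.4%

For Y = 28X^3:
If X → X(1 + 0.43)
Then Y → Y · (1 + 0.43)^3
     ≈ Y · 2.9242

Percentage change = ((1 + 0.43)^3 − 1) × 100% ≈ 192.4%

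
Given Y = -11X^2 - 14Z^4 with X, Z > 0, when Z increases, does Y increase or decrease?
Y decreases

Taking the partial derivative:
∂Y/∂Z = -56Z^3

∂Y/∂Z = -56Z^3 < 0 (assuming positive values)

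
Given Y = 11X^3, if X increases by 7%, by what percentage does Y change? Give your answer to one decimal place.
22.5%

For Y = 11X^3:
If X → X(1 + 0.07)
Then Y → Y · (1 + 0.07)^3
     ≈ Y · 1.2250

Percentage change = ((1 + 0.07)^3 − 1) × 100% ≈ 22.5%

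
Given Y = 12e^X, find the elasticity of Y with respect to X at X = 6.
Elasticity = 6

Elasticity = (dY/dX) · (X/Y)

dY/dX = 12·e^X
At X = 6: dY/dX = 12·e^6, Y = 12·e^6

Elasticity = (12·e^6) · (6 / (12·e^6)) = 6

Interpretation: for a small percentage change in X, the percentage change in Y is approximately 6.00 times as large.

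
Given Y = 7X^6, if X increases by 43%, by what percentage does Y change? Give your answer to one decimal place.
755.1%

For Y = 7X^6:
If X → X(1 + 0.43)
Then Y → Y · (1 + 0.43)^6
     ≈ Y · 8.5510

Percentage change = ((1 + 0.43)^6 − 1) × 100% ≈ 755.1%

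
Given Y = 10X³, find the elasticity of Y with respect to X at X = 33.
Elasticity = 3

Elasticity = (dY/dX) · (X/Y)

dY/dX = 30·X²
At X = 33: dY/dX = 32670, Y = 359370

Elasticity = 32670 · (33 / 359370) = 3

Interpretation: for a small percentage change in X, the percentage change in Y is approximately 3.00 times as large.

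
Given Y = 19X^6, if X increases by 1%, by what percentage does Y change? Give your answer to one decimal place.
6.2%

For Y = 19X^6:
If X → X(1 + 0.01)
Then Y → Y · (1 + 0.01)^6
     ≈ Y · 1.0615

Percentage change = ((1 + 0.01)^6 − 1) × 100% ≈ 6.2%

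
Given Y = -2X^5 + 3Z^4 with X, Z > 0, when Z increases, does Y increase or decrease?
Y increases

Taking the partial derivative:
∂Y/∂Z = 12Z^3

∂Y/∂Z = 12Z^3 > 0 (assuming positive values)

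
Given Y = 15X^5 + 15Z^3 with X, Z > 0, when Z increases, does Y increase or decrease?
Y increases

Taking the partial derivative:
∂Y/∂Z = 45Z^2

∂Y/∂Z = 45Z^2 > 0 (assuming positive values)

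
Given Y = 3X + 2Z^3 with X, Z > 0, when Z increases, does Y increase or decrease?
Y increases

Taking the partial derivative:
∂Y/∂Z = 6Z^2

∂Y/∂Z = 6Z^2 > 0 (assuming positive values)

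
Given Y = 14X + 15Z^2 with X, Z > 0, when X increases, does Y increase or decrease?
Y increases

Taking the partial derivative:
∂Y/∂X = 14

∂Y/∂X = 14 > 0 (assuming positive values)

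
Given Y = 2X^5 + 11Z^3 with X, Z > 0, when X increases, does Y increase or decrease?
Y increases

Taking the partial derivative:
∂Y/∂X = 10X^4

∂Y/∂X = 10X^4 > 0 (assuming positive values)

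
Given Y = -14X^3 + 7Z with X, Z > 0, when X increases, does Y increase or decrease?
Y decreases

Taking the partial derivative:
∂Y/∂X = -42X^2

∂Y/∂X = -42X^2 < 0 (assuming positive values)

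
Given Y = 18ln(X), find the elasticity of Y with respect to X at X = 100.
Elasticity = 1/ln(100) ≈ 0.2171

Elasticity = (dY/dX) · (X/Y)

dY/dX = 18/X
At X = 100: dY/dX = 9/50, Y = 18·ln(100)

Elasticity = (9/50) · (100 / (18·ln(100))) = 1/ln(100) ≈ 0.2171

Interpretation: for a small percentage change in X, the percentage change in Y is approximately 0.22 times as large.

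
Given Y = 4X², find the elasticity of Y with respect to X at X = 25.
Elasticity = 2

Elasticity = (dY/dX) · (X/Y)

dY/dX = 8·X
At X = 25: dY/dX = 200, Y = 2500

Elasticity = 200 · (25 / 2500) = 2

Interpretation: for a small percentage change in X, the percentage change in Y is approximately 2.00 times as large.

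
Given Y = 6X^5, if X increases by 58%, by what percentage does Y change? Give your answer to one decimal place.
884.7%

For Y = 6X^5:
If X → X(1 + 0.58)
Then Y → Y · (1 + 0.58)^5
     ≈ Y · 9.8466

Percentage change = ((1 + 0.58)^5 − 1) × 100% ≈ 884.7%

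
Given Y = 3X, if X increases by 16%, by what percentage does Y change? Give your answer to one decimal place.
16.0%

For Y = 3X:
If X → X(1 + 0.16)
Then Y → Y · (1 + 0.16)^1
     = Y · 1.1600

Percentage change = ((1 + 0.16)^1 − 1) × 100% = 16.0%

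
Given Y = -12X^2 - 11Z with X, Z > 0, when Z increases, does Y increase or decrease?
Y decreases

Taking the partial derivative:
∂Y/∂Z = -11

∂Y/∂Z = -11 < 0 (assuming positive values)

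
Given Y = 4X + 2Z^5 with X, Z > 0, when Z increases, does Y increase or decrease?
Y increases

Taking the partial derivative:
∂Y/∂Z = 10Z^4

∂Y/∂Z = 10Z^4 > 0 (assuming positive values)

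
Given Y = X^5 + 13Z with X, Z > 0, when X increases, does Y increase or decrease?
Y increases

Taking the partial derivative:
∂Y/∂X = 5X^4

∂Y/∂X = 5X^4 > 0 (assuming positive values)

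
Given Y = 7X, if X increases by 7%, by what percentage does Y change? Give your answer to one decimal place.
7.0%

For Y = 7X:
If X → X(1 + 0.07)
Then Y → Y · (1 + 0.07)^1
     = Y · 1.0700

Percentage change = ((1 + 0.07)^1 − 1) × 100% = 7.0%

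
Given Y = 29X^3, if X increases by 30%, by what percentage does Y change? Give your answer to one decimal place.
119.7%

For Y = 29X^3:
If X → X(1 + 0.3)
Then Y → Y · (1 + 0.3)^3
     = Y · 2.1970

Percentage change = ((1 + 0.3)^3 − 1) × 100% = 119.7%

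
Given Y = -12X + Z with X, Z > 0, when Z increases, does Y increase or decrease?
Y increases

Taking the partial derivative:
∂Y/∂Z = 1

∂Y/∂Z = 1 > 0 (assuming positive values)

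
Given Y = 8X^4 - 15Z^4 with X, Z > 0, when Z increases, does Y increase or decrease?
Y decreases

Taking the partial derivative:
∂Y/∂Z = -60Z^3

∂Y/∂Z = -60Z^3 < 0 (assuming positive values)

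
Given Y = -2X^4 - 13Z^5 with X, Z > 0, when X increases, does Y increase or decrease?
Y decreases

Taking the partial derivative:
∂Y/∂X = -8X^3

∂Y/∂X = -8X^3 < 0 (assuming positive values)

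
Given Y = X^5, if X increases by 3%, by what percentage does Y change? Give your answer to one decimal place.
15.9%

For Y = X^5:
If X → X(1 + 0.03)
Then Y → Y · (1 + 0.03)^5
     ≈ Y · 1.1593

Percentage change = ((1 + 0.03)^5 − 1) × 100% ≈ 15.9%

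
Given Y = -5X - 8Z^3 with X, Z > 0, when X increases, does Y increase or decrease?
Y decreases

Taking the partial derivative:
∂Y/∂X = -5

∂Y/∂X = -5 < 0 (assuming positive values)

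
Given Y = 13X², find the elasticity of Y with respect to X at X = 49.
Elasticity = 2

Elasticity = (dY/dX) · (X/Y)

dY/dX = 26·X
At X = 49: dY/dX = 1274, Y = 31213

Elasticity = 1274 · (49 / 31213) = 2

Interpretation: for a small percentage change in X, the percentage change in Y is approximately 2.00 times as large.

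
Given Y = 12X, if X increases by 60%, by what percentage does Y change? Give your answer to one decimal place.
60.0%

For Y = 12X:
If X → X(1 + 0.6)
Then Y → Y · (1 + 0.6)^1
     = Y · 1.6000

Percentage change = ((1 + 0.6)^1 − 1) × 100% = 60.0%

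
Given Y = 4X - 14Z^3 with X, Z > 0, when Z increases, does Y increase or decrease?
Y decreases

Taking the partial derivative:
∂Y/∂Z = -42Z^2

∂Y/∂Z = -42Z^2 < 0 (assuming positive values)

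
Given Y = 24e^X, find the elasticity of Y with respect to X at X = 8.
Elasticity = 8

Elasticity = (dY/dX) · (X/Y)

dY/dX = 24·e^X
At X = 8: dY/dX = 24·e^8, Y = 24·e^8

Elasticity = (24·e^8) · (8 / (24·e^8)) = 8

Interpretation: for a small percentage change in X, the percentage change in Y is approximately 8.00 times as large.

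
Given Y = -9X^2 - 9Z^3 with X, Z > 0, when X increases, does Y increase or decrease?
Y decreases

Taking the partial derivative:
∂Y/∂X = -18X

∂Y/∂X = -18X < 0 (assuming positive values)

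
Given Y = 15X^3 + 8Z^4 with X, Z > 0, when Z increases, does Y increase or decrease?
Y increases

Taking the partial derivative:
∂Y/∂Z = 32Z^3

∂Y/∂Z = 32Z^3 > 0 (assuming positive values)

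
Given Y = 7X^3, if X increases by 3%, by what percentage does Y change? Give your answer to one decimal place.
9.3%

For Y = 7X^3:
If X → X(1 + 0.03)
Then Y → Y · (1 + 0.03)^3
     ≈ Y · 1.0927

Percentage change = ((1 + 0.03)^3 − 1) × 100% ≈ 9.3%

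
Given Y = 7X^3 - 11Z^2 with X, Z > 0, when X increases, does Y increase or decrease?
Y increases

Taking the partial derivative:
∂Y/∂X = 21X^2

∂Y/∂X = 21X^2 > 0 (assuming positive values)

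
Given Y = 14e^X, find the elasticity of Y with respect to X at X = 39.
Elasticity = 39

Elasticity = (dY/dX) · (X/Y)

dY/dX = 14·e^X
At X = 39: dY/dX = 14·e^39, Y = 14·e^39

Elasticity = (14·e^39) · (39 / (14·e^39)) = 39

Interpretation: for a small percentage change in X, the percentage change in Y is approximately 39.00 times as large.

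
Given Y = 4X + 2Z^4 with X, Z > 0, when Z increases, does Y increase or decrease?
Y increases

Taking the partial derivative:
∂Y/∂Z = 8Z^3

∂Y/∂Z = 8Z^3 > 0 (assuming positive values)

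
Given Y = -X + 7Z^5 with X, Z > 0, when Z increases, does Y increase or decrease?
Y increases

Taking the partial derivative:
∂Y/∂Z = 35Z^4

∂Y/∂Z = 35Z^4 > 0 (assuming positive values)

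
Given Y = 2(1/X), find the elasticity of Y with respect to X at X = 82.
Elasticity = -1

Elasticity = (dY/dX) · (X/Y)

dY/dX = -2/X²
At X = 82: dY/dX = -1/3362, Y = 1/41

Elasticity = (-1/3362) · (82 / (1/41)) = -1

Interpretation: for a small percentage change in X, the percentage change in Y is approximately -1.00 times as large.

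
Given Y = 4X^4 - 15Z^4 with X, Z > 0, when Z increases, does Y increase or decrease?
Y decreases

Taking the partial derivative:
∂Y/∂Z = -60Z^3

∂Y/∂Z = -60Z^3 < 0 (assuming positive values)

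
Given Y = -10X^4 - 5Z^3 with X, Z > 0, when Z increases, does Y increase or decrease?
Y decreases

Taking the partial derivative:
∂Y/∂Z = -15Z^2

∂Y/∂Z = -15Z^2 < 0 (assuming positive values)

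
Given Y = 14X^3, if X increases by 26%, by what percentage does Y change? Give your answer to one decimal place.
100.0%

For Y = 14X^3:
If X → X(1 + 0.26)
Then Y → Y · (1 + 0.26)^3
     ≈ Y · 2.0004

Percentage change = ((1 + 0.26)^3 − 1) × 100% ≈ 100.0%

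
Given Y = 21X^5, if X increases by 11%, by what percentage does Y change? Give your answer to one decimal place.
68.5%

For Y = 21X^5:
If X → X(1 + 0.11)
Then Y → Y · (1 + 0.11)^5
     ≈ Y · 1.6851

Percentage change = ((1 + 0.11)^5 − 1) × 100% ≈ 68.5%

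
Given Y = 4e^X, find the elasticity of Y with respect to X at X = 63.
Elasticity = 63

Elasticity = (dY/dX) · (X/Y)

dY/dX = 4·e^X
At X = 63: dY/dX = 4·e^63, Y = 4·e^63

Elasticity = (4·e^63) · (63 / (4·e^63)) = 63

Interpretation: for a small percentage change in X, the percentage change in Y is approximately 63.00 times as large.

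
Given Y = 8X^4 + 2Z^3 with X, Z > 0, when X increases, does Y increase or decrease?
Y increases

Taking the partial derivative:
∂Y/∂X = 32X^3

∂Y/∂X = 32X^3 > 0 (assuming positive values)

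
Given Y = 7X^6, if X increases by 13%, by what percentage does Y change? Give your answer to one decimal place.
108.2%

For Y = 7X^6:
If X → X(1 + 0.13)
Then Y → Y · (1 + 0.13)^6
     ≈ Y · 2.0820

Percentage change = ((1 + 0.13)^6 − 1) × 100% ≈ 108.2%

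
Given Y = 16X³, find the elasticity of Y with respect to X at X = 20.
Elasticity = 3

Elasticity = (dY/dX) · (X/Y)

dY/dX = 48·X²
At X = 20: dY/dX = 19200, Y = 128000

Elasticity = 19200 · (20 / 128000) = 3

Interpretation: for a small percentage change in X, the percentage change in Y is approximately 3.00 times as large.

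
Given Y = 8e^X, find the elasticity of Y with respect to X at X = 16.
Elasticity = 16

Elasticity = (dY/dX) · (X/Y)

dY/dX = 8·e^X
At X = 16: dY/dX = 8·e^16, Y = 8·e^16

Elasticity = (8·e^16) · (16 / (8·e^16)) = 16

Interpretation: for a small percentage change in X, the percentage change in Y is approximately 16.00 times as large.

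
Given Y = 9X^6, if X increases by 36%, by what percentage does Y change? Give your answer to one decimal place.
532.8%

For Y = 9X^6:
If X → X(1 + 0.36)
Then Y → Y · (1 + 0.36)^6
     ≈ Y · 6.3275

Percentage change = ((1 + 0.36)^6 − 1) × 100% ≈ 532.8%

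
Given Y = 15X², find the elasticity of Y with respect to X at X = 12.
Elasticity = 2

Elasticity = (dY/dX) · (X/Y)

dY/dX = 30·X
At X = 12: dY/dX = 360, Y = 2160

Elasticity = 360 · (12 / 2160) = 2

Interpretation: for a small percentage change in X, the percentage change in Y is approximately 2.00 times as large.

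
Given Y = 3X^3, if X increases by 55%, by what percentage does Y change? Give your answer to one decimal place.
272.4%

For Y = 3X^3:
If X → X(1 + 0.55)
Then Y → Y · (1 + 0.55)^3
     ≈ Y · 3.7239

Percentage change = ((1 + 0.55)^3 − 1) × 100% ≈ 272.4%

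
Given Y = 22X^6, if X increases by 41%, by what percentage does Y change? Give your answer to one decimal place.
685.8%

For Y = 22X^6:
If X → X(1 + 0.41)
Then Y → Y · (1 + 0.41)^6
     ≈ Y · 7.8580

Percentage change = ((1 + 0.41)^6 − 1) × 100% ≈ 685.8%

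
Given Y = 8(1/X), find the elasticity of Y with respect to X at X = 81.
Elasticity = -1

Elasticity = (dY/dX) · (X/Y)

dY/dX = -8/X²
At X = 81: dY/dX = -8/6561, Y = 8/81

Elasticity = (-8/6561) · (81 / (8/81)) = -1

Interpretation: for a small percentage change in X, the percentage change in Y is approximately -1.00 times as large.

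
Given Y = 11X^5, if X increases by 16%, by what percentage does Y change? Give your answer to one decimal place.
110.0%

For Y = 11X^5:
If X → X(1 + 0.16)
Then Y → Y · (1 + 0.16)^5
     ≈ Y · 2.1003

Percentage change = ((1 + 0.16)^5 − 1) × 100% ≈ 110.0%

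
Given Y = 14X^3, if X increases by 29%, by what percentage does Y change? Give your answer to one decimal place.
114.7%

For Y = 14X^3:
If X → X(1 + 0.29)
Then Y → Y · (1 + 0.29)^3
     ≈ Y · 2.1467

Percentage change = ((1 + 0.29)^3 − 1) × 100% ≈ 114.7%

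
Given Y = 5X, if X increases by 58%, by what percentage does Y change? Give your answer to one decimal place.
58.0%

For Y = 5X:
If X → X(1 + 0.58)
Then Y → Y · (1 + 0.58)^1
     = Y · 1.5800

Percentage change = ((1 + 0.58)^1 − 1) × 100% = 58.0%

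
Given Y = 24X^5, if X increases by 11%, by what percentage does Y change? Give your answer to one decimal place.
68.5%

For Y = 24X^5:
If X → X(1 + 0.11)
Then Y → Y · (1 + 0.11)^5
     ≈ Y · 1.6851

Percentage change = ((1 + 0.11)^5 − 1) × 100% ≈ 68.5%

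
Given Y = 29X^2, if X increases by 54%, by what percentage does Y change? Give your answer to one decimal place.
137.2%

For Y = 29X^2:
If X → X(1 + 0.54)
Then Y → Y · (1 + 0.54)^2
     = Y · 2.3716

Percentage change = ((1 + 0.54)^2 − 1) × 100% ≈ 137.2%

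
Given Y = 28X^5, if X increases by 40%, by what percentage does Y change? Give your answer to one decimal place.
437.8%

For Y = 28X^5:
If X → X(1 + 0.4)
Then Y → Y · (1 + 0.4)^5
     ≈ Y · 5.3782

Percentage change = ((1 + 0.4)^5 − 1) × 100% ≈ 437.8%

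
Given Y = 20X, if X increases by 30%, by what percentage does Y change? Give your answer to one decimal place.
30.0%

For Y = 20X:
If X → X(1 + 0.3)
Then Y → Y · (1 + 0.3)^1
     = Y · 1.3000

Percentage change = ((1 + 0.3)^1 − 1) × 100% = 30.0%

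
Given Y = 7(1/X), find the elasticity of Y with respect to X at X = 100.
Elasticity = -1

Elasticity = (dY/dX) · (X/Y)

dY/dX = -7/X²
At X = 100: dY/dX = -7/10000, Y = 7/100

Elasticity = (-7/10000) · (100 / (7/100)) = -1

Interpretation: for a small percentage change in X, the percentage change in Y is approximately -1.00 times as large.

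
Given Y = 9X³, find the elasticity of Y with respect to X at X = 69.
Elasticity = 3

Elasticity = (dY/dX) · (X/Y)

dY/dX = 27·X²
At X = 69: dY/dX = 128547, Y = 2956581

Elasticity = 128547 · (69 / 2956581) = 3

Interpretation: for a small percentage change in X, the percentage change in Y is approximately 3.00 times as large.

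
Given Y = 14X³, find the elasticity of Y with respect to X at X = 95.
Elasticity = 3

Elasticity = (dY/dX) · (X/Y)

dY/dX = 42·X²
At X = 95: dY/dX = 379050, Y = 12003250

Elasticity = 379050 · (95 / 12003250) = 3

Interpretation: for a small percentage change in X, the percentage change in Y is approximately 3.00 times as large.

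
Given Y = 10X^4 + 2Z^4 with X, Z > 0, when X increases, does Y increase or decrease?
Y increases

Taking the partial derivative:
∂Y/∂X = 40X^3

∂Y/∂X = 40X^3 > 0 (assuming positive values)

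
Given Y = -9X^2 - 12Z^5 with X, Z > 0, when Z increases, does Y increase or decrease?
Y decreases

Taking the partial derivative:
∂Y/∂Z = -60Z^4

∂Y/∂Z = -60Z^4 < 0 (assuming positive values)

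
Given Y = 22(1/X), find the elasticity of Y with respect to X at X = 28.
Elasticity = -1

Elasticity = (dY/dX) · (X/Y)

dY/dX = -22/X²
At X = 28: dY/dX = -11/392, Y = 11/14

Elasticity = (-11/392) · (28 / (11/14)) = -1

Interpretation: for a small percentage change in X, the percentage change in Y is approximately -1.00 times as large.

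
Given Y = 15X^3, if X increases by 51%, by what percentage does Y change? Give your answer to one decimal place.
244.3%

For Y = 15X^3:
If X → X(1 + 0.51)
Then Y → Y · (1 + 0.51)^3
     ≈ Y · 3.4430

Percentage change = ((1 + 0.51)^3 − 1) × 100% ≈ 244.3%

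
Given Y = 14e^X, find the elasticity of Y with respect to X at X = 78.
Elasticity = 78

Elasticity = (dY/dX) · (X/Y)

dY/dX = 14·e^X
At X = 78: dY/dX = 14·e^78, Y = 14·e^78

Elasticity = (14·e^78) · (78 / (14·e^78)) = 78

Interpretation: for a small percentage change in X, the percentage change in Y is approximately 78.00 times as large.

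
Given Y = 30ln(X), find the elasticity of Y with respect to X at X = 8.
Elasticity = 1/ln(8) ≈ 0.4809

Elasticity = (dY/dX) · (X/Y)

dY/dX = 30/X
At X = 8: dY/dX = 15/4, Y = 30·ln(8)

Elasticity = (15/4) · (8 / (30·ln(8))) = 1/ln(8) ≈ 0.4809

Interpretation: for a small percentage change in X, the percentage change in Y is approximately 0.48 times as large.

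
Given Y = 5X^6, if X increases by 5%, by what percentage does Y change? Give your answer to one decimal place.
34.0%

For Y = 5X^6:
If X → X(1 + 0.05)
Then Y → Y · (1 + 0.05)^6
     ≈ Y · 1.3401

Percentage change = ((1 + 0.05)^6 − 1) × 100% ≈ 34.0%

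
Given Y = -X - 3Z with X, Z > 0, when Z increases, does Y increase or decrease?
Y decreases

Taking the partial derivative:
∂Y/∂Z = -3

∂Y/∂Z = -3 < 0 (assuming positive values)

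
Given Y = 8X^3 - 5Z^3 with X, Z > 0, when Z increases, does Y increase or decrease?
Y decreases

Taking the partial derivative:
∂Y/∂Z = -15Z^2

∂Y/∂Z = -15Z^2 < 0 (assuming positive values)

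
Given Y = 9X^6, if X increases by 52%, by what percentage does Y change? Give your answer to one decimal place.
1133.3%

For Y = 9X^6:
If X → X(1 + 0.52)
Then Y → Y · (1 + 0.52)^6
     ≈ Y · 12.3328

Percentage change = ((1 + 0.52)^6 − 1) × 100% ≈ 1133.3%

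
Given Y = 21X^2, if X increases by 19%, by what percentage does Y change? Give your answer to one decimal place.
41.6%

For Y = 21X^2:
If X → X(1 + 0.19)
Then Y → Y · (1 + 0.19)^2
     = Y · 1.4161

Percentage change = ((1 + 0.19)^2 − 1) × 100% ≈ 41.6%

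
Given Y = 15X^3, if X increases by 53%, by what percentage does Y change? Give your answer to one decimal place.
258.2%

For Y = 15X^3:
If X → X(1 + 0.53)
Then Y → Y · (1 + 0.53)^3
     ≈ Y · 3.5816

Percentage change = ((1 + 0.53)^3 − 1) × 100% ≈ 258.2%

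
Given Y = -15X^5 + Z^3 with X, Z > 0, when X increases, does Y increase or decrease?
Y decreases

Taking the partial derivative:
∂Y/∂X = -75X^4

∂Y/∂X = -75X^4 < 0 (assuming positive values)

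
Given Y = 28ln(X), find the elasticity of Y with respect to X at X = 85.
Elasticity = 1/ln(85) ≈ 0.2251

Elasticity = (dY/dX) · (X/Y)

dY/dX = 28/X
At X = 85: dY/dX = 28/85, Y = 28·ln(85)

Elasticity = (28/85) · (85 / (28·ln(85))) = 1/ln(85) ≈ 0.2251

Interpretation: for a small percentage change in X, the percentage change in Y is approximately 0.23 times as large.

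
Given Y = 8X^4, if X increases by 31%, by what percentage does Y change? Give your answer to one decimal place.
194.5%

For Y = 8X^4:
If X → X(1 + 0.31)
Then Y → Y · (1 + 0.31)^4
     ≈ Y · 2.9450

Percentage change = ((1 + 0.31)^4 − 1) × 100% ≈ 194.5%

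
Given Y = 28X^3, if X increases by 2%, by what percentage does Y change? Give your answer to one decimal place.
6.1%

For Y = 28X^3:
If X → X(1 + 0.02)
Then Y → Y · (1 + 0.02)^3
     ≈ Y · 1.0612

Percentage change = ((1 + 0.02)^3 − 1) × 100% ≈ 6.1%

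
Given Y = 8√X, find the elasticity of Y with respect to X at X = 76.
Elasticity = 1/2

Elasticity = (dY/dX) · (X/Y)

dY/dX = 4/√X
At X = 76: dY/dX = 2·√19/19, Y = 16·√19

Elasticity = (2·√19/19) · (76 / (16·√19)) = 1/2

Interpretation: for a small percentage change in X, the percentage change in Y is approximately 0.50 times as large.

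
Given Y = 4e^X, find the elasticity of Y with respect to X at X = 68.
Elasticity = 68

Elasticity = (dY/dX) · (X/Y)

dY/dX = 4·e^X
At X = 68: dY/dX = 4·e^68, Y = 4·e^68

Elasticity = (4·e^68) · (68 / (4·e^68)) = 68

Interpretation: for a small percentage change in X, the percentage change in Y is approximately 68.00 times as large.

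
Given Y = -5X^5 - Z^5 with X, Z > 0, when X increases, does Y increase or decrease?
Y decreases

Taking the partial derivative:
∂Y/∂X = -25X^4

∂Y/∂X = -25X^4 < 0 (assuming positive values)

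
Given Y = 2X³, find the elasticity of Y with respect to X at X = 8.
Elasticity = 3

Elasticity = (dY/dX) · (X/Y)

dY/dX = 6·X²
At X = 8: dY/dX = 384, Y = 1024

Elasticity = 384 · (8 / 1024) = 3

Interpretation: for a small percentage change in X, the percentage change in Y is approximately 3.00 times as large.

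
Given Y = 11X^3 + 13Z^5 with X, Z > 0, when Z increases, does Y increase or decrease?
Y increases

Taking the partial derivative:
∂Y/∂Z = 65Z^4

∂Y/∂Z = 65Z^4 > 0 (assuming positive values)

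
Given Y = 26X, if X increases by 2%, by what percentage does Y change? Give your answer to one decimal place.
2.0%

For Y = 26X:
If X → X(1 + 0.02)
Then Y → Y · (1 + 0.02)^1
     = Y · 1.0200

Percentage change = ((1 + 0.02)^1 − 1) × 100% = 2.0%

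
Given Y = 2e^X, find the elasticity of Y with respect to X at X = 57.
Elasticity = 57

Elasticity = (dY/dX) · (X/Y)

dY/dX = 2·e^X
At X = 57: dY/dX = 2·e^57, Y = 2·e^57

Elasticity = (2·e^57) · (57 / (2·e^57)) = 57

Interpretation: for a small percentage change in X, the percentage change in Y is approximately 57.00 times as large.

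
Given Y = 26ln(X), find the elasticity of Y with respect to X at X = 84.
Elasticity = 1/ln(84) ≈ 0.2257

Elasticity = (dY/dX) · (X/Y)

dY/dX = 26/X
At X = 84: dY/dX = 13/42, Y = 26·ln(84)

Elasticity = (13/42) · (84 / (26·ln(84))) = 1/ln(84) ≈ 0.2257

Interpretation: for a small percentage change in X, the percentage change in Y is approximately 0.23 times as large.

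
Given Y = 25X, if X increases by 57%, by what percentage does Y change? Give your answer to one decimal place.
57.0%

For Y = 25X:
If X → X(1 + 0.57)
Then Y → Y · (1 + 0.57)^1
     = Y · 1.5700

Percentage change = ((1 + 0.57)^1 − 1) × 100% = 57.0%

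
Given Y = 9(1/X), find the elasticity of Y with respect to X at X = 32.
Elasticity = -1

Elasticity = (dY/dX) · (X/Y)

dY/dX = -9/X²
At X = 32: dY/dX = -9/1024, Y = 9/32

Elasticity = (-9/1024) · (32 / (9/32)) = -1

Interpretation: for a small percentage change in X, the percentage change in Y is approximately -1.00 times as large.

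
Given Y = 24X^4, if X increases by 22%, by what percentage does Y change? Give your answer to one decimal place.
121.5%

For Y = 24X^4:
If X → X(1 + 0.22)
Then Y → Y · (1 + 0.22)^4
     ≈ Y · 2.2153

Percentage change = ((1 + 0.22)^4 − 1) × 100% ≈ 121.5%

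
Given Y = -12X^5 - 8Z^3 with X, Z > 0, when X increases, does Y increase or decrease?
Y decreases

Taking the partial derivative:
∂Y/∂X = -60X^4

∂Y/∂X = -60X^4 < 0 (assuming positive values)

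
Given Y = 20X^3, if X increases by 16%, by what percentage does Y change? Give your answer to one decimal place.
56.1%

For Y = 20X^3:
If X → X(1 + 0.16)
Then Y → Y · (1 + 0.16)^3
     ≈ Y · 1.5609

Percentage change = ((1 + 0.16)^3 − 1) × 100% ≈ 56.1%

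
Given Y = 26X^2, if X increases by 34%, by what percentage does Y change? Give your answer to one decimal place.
79.6%

For Y = 26X^2:
If X → X(1 + 0.34)
Then Y → Y · (1 + 0.34)^2
     = Y · 1.7956

Percentage change = ((1 + 0.34)^2 − 1) × 100% ≈ 79.6%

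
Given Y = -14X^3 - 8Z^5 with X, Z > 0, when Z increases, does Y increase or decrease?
Y decreases

Taking the partial derivative:
∂Y/∂Z = -40Z^4

∂Y/∂Z = -40Z^4 < 0 (assuming positive values)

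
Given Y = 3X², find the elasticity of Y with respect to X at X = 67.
Elasticity = 2

Elasticity = (dY/dX) · (X/Y)

dY/dX = 6·X
At X = 67: dY/dX = 402, Y = 13467

Elasticity = 402 · (67 / 13467) = 2

Interpretation: for a small percentage change in X, the percentage change in Y is approximately 2.00 times as large.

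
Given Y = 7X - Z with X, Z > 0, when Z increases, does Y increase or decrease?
Y decreases

Taking the partial derivative:
∂Y/∂Z = -1

∂Y/∂Z = -1 < 0 (assuming positive values)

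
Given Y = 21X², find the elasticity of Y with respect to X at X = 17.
Elasticity = 2

Elasticity = (dY/dX) · (X/Y)

dY/dX = 42·X
At X = 17: dY/dX = 714, Y = 6069

Elasticity = 714 · (17 / 6069) = 2

Interpretation: for a small percentage change in X, the percentage change in Y is approximately 2.00 times as large.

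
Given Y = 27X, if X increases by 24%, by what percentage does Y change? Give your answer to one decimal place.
24.0%

For Y = 27X:
If X → X(1 + 0.24)
Then Y → Y · (1 + 0.24)^1
     = Y · 1.2400

Percentage change = ((1 + 0.24)^1 − 1) × 100% = 24.0%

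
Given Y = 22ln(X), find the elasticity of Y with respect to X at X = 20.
Elasticity = 1/ln(20) ≈ 0.3338

Elasticity = (dY/dX) · (X/Y)

dY/dX = 22/X
At X = 20: dY/dX = 11/10, Y = 22·ln(20)

Elasticity = (11/10) · (20 / (22·ln(20))) = 1/ln(20) ≈ 0.3338

Interpretation: for a small percentage change in X, the percentage change in Y is approximately 0.33 times as large.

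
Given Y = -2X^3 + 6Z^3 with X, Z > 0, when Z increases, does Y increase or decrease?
Y increases

Taking the partial derivative:
∂Y/∂Z = 18Z^2

∂Y/∂Z = 18Z^2 > 0 (assuming positive values)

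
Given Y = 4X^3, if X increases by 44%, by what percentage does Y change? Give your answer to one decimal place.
198.6%

For Y = 4X^3:
If X → X(1 + 0.44)
Then Y → Y · (1 + 0.44)^3
     ≈ Y · 2.9860

Percentage change = ((1 + 0.44)^3 − 1) × 100% ≈ 198.6%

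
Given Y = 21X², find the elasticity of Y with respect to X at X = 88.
Elasticity = 2

Elasticity = (dY/dX) · (X/Y)

dY/dX = 42·X
At X = 88: dY/dX = 3696, Y = 162624

Elasticity = 3696 · (88 / 162624) = 2

Interpretation: for a small percentage change in X, the percentage change in Y is approximately 2.00 times as large.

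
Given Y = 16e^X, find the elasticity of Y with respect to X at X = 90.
Elasticity = 90

Elasticity = (dY/dX) · (X/Y)

dY/dX = 16·e^X
At X = 90: dY/dX = 16·e^90, Y = 16·e^90

Elasticity = (16·e^90) · (90 / (16·e^90)) = 90

Interpretation: for a small percentage change in X, the percentage change in Y is approximately 90.00 times as large.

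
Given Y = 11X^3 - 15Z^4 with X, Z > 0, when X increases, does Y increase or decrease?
Y increases

Taking the partial derivative:
∂Y/∂X = 33X^2

∂Y/∂X = 33X^2 > 0 (assuming positive values)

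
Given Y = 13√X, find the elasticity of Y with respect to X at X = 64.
Elasticity = 1/2

Elasticity = (dY/dX) · (X/Y)

dY/dX = 13/(2·√X)
At X = 64: dY/dX = 13/16, Y = 104

Elasticity = (13/16) · (64 / 104) = 1/2

Interpretation: for a small percentage change in X, the percentage change in Y is approximately 0.50 times as large.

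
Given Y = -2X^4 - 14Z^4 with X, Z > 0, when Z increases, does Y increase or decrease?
Y decreases

Taking the partial derivative:
∂Y/∂Z = -56Z^3

∂Y/∂Z = -56Z^3 < 0 (assuming positive values)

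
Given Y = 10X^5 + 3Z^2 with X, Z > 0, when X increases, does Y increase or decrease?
Y increases

Taking the partial derivative:
∂Y/∂X = 50X^4

∂Y/∂X = 50X^4 > 0 (assuming positive values)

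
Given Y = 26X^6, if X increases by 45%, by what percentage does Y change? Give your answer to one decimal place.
829.4%

For Y = 26X^6:
If X → X(1 + 0.45)
Then Y → Y · (1 + 0.45)^6
     ≈ Y · 9.2941

Percentage change = ((1 + 0.45)^6 − 1) × 100% ≈ 829.4%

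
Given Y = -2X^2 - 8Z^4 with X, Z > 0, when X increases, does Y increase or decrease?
Y decreases

Taking the partial derivative:
∂Y/∂X = -4X

∂Y/∂X = -4X < 0 (assuming positive values)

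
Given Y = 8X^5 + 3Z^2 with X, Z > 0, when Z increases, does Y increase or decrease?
Y increases

Taking the partial derivative:
∂Y/∂Z = 6Z

∂Y/∂Z = 6Z > 0 (assuming positive values)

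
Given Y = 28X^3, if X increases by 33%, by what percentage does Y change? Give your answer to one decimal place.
135.3%

For Y = 28X^3:
If X → X(1 + 0.33)
Then Y → Y · (1 + 0.33)^3
     ≈ Y · 2.3526

Percentage change = ((1 + 0.33)^3 − 1) × 100% ≈ 135.3%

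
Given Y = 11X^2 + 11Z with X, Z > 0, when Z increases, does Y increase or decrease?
Y increases

Taking the partial derivative:
∂Y/∂Z = 11

∂Y/∂Z = 11 > 0 (assuming positive values)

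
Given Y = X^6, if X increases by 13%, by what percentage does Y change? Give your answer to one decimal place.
108.2%

For Y = X^6:
If X → X(1 + 0.13)
Then Y → Y · (1 + 0.13)^6
     ≈ Y · 2.0820

Percentage change = ((1 + 0.13)^6 − 1) × 100% ≈ 108.2%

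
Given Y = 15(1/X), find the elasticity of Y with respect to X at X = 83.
Elasticity = -1

Elasticity = (dY/dX) · (X/Y)

dY/dX = -15/X²
At X = 83: dY/dX = -15/6889, Y = 15/83

Elasticity = (-15/6889) · (83 / (15/83)) = -1

Interpretation: for a small percentage change in X, the percentage change in Y is approximately -1.00 times as large.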